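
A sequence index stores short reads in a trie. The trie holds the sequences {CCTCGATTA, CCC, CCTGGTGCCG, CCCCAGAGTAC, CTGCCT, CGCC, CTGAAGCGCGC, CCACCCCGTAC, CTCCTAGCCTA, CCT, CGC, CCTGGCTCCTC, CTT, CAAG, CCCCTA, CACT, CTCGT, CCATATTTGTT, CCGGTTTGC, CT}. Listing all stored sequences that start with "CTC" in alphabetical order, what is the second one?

CTCGT

Filter for "CTC…" and sort: "CTCCTAGCCTA", "CTCGT"
Position 2: CTCGT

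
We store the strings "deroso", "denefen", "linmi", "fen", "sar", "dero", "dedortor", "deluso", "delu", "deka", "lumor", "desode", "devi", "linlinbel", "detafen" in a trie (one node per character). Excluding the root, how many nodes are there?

55

For each word, the new-node count is its length minus the longest prefix already in the trie:
  "deroso" → 6 new (d, e, r, o, s, o)
  "denefen" → prefix "de" already present; 5 new (n, e, f, e, n)
  "linmi" → 5 new (l, i, n, m, i)
  "fen" → 3 new (f, e, n)
  "sar" → 3 new (s, a, r)
  "dero" → prefix "dero" already present; 0 new (none)
  "dedortor" → prefix "de" already present; 6 new (d, o, r, t, o, r)
  "deluso" → prefix "de" already present; 4 new (l, u, s, o)
  "delu" → prefix "delu" already present; 0 new (none)
  "deka" → prefix "de" already present; 2 new (k, a)
  "lumor" → prefix "l" already present; 4 new (u, m, o, r)
  "desode" → prefix "de" already present; 4 new (s, o, d, e)
  "devi" → prefix "de" already present; 2 new (v, i)
  "linlinbel" → prefix "lin" already present; 6 new (l, i, n, b, e, l)
  "detafen" → prefix "de" already present; 5 new (t, a, f, e, n)
Total nodes = 6 + 5 + 5 + 3 + 3 + 0 + 6 + 4 + 0 + 2 + 4 + 4 + 2 + 6 + 5 = 55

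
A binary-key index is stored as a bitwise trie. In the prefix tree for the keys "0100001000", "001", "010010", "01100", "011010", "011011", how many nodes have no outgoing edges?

A leaf is a node with no children — equivalently, the end of a word that is not a proper prefix of any other stored word.
Those words: "001", "0100001000", "010010", "01100", "011010", "011011"
Leaf count: 6

6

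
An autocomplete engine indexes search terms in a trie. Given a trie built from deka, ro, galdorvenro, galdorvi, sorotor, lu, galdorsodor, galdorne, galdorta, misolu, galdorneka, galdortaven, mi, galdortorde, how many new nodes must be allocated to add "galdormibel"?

"galdor" is already a path in the trie; the remaining "mibel" must be added.
New nodes needed: |"galdormibel"| − 6 = 11 − 6 = 5.

5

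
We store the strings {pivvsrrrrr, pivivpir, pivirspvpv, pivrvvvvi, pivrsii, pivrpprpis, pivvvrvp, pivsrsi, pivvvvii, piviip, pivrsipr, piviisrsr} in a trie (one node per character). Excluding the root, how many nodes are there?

55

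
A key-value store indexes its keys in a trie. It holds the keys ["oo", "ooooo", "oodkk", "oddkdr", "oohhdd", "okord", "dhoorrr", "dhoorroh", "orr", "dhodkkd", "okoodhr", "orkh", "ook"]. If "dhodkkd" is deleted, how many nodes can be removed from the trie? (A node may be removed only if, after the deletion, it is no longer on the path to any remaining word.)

4

Walk "dhodkkd" from the leaf back toward the root, removing each node that no remaining word uses.
The suffix "dkkd" (4 nodes) is used only by "dhodkkd"; the node for "dho" still has the child "o", so pruning stops there.
Nodes removed: 4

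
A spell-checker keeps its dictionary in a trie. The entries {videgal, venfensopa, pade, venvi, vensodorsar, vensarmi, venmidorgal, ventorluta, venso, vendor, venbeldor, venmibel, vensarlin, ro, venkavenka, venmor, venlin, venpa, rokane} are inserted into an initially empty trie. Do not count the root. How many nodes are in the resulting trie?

84

For each word, the new-node count is its length minus the longest prefix already in the trie:
  "videgal" → 7 new (v, i, d, e, g, a, l)
  "venfensopa" → prefix "v" already present; 9 new (e, n, f, e, n, s, o, p, a)
  "pade" → 4 new (p, a, d, e)
  "venvi" → prefix "ven" already present; 2 new (v, i)
  "vensodorsar" → prefix "ven" already present; 8 new (s, o, d, o, r, s, a, r)
  "vensarmi" → prefix "vens" already present; 4 new (a, r, m, i)
  "venmidorgal" → prefix "ven" already present; 8 new (m, i, d, o, r, g, a, l)
  "ventorluta" → prefix "ven" already present; 7 new (t, o, r, l, u, t, a)
  "venso" → prefix "venso" already present; 0 new (none)
  "vendor" → prefix "ven" already present; 3 new (d, o, r)
  "venbeldor" → prefix "ven" already present; 6 new (b, e, l, d, o, r)
  "venmibel" → prefix "venmi" already present; 3 new (b, e, l)
  "vensarlin" → prefix "vensar" already present; 3 new (l, i, n)
  "ro" → 2 new (r, o)
  "venkavenka" → prefix "ven" already present; 7 new (k, a, v, e, n, k, a)
  "venmor" → prefix "venm" already present; 2 new (o, r)
  "venlin" → prefix "ven" already present; 3 new (l, i, n)
  "venpa" → prefix "ven" already present; 2 new (p, a)
  "rokane" → prefix "ro" already present; 4 new (k, a, n, e)
Total nodes = 7 + 9 + 4 + 2 + 8 + 4 + 8 + 7 + 0 + 3 + 6 + 3 + 3 + 2 + 7 + 2 + 3 + 2 + 4 = 84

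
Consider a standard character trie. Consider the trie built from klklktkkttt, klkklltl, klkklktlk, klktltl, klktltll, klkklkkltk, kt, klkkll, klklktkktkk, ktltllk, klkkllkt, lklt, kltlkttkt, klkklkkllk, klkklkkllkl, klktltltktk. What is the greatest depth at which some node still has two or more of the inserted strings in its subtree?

10

Look for the deepest trie node that still has at least two words in its subtree.
"klkklkkllk" and "klkklkkllkl" agree on "klkklkkllk" (10 characters) before diverging; nothing deeper is shared.
Longest shared-prefix length: 10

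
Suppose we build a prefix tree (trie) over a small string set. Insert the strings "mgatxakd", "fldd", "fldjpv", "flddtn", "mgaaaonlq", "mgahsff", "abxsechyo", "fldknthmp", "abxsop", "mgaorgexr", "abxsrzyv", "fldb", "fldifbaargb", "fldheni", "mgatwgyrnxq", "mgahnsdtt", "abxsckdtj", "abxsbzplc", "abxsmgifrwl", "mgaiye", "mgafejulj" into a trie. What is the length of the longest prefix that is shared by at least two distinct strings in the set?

Look for the deepest trie node that still has at least two words in its subtree.
"abxsbzplc" and "abxsckdtj" agree on "abxs" (4 characters) before diverging; nothing deeper is shared.
Longest shared-prefix length: 4

4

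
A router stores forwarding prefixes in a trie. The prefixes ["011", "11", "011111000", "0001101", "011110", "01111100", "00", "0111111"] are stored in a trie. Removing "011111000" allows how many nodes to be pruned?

After clearing the end-marker at "011111000", prune upward until reaching a node still needed by another word.
The suffix "0" (1 node) is used only by "011111000"; "01111100" is itself a stored word, so pruning stops there.
Nodes removed: 1

1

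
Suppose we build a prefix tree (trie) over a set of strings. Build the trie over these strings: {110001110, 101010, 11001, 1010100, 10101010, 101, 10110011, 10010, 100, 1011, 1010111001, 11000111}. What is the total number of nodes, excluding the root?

31

Count nodes per top-level branch (shared prefixes stored once):
  '1'-branch (100, 10010, 101, 101010, 1010100, 10101010, 1010111001, 1011, 10110011, 11000111, 110001110, 11001): 31 nodes
Sum: 31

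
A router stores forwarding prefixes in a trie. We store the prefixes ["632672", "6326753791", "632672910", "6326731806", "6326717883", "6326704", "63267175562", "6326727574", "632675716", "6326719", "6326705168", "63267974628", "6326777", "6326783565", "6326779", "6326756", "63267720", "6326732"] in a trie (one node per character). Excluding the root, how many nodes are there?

60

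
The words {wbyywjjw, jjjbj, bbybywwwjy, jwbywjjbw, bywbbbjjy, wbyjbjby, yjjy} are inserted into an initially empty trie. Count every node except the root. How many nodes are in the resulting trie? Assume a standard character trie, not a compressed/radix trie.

48

Insert word by word; a character creates a node only if that edge doesn't already exist:
  "wbyywjjw" → 8 new (w, b, y, y, w, j, j, w)
  "jjjbj" → 5 new (j, j, j, b, j)
  "bbybywwwjy" → 10 new (b, b, y, b, y, w, w, w, j, y)
  "jwbywjjbw" → prefix "j" already present; 8 new (w, b, y, w, j, j, b, w)
  "bywbbbjjy" → prefix "b" already present; 8 new (y, w, b, b, b, j, j, y)
  "wbyjbjby" → prefix "wby" already present; 5 new (j, b, j, b, y)
  "yjjy" → 4 new (y, j, j, y)
Total nodes = 8 + 5 + 10 + 8 + 8 + 5 + 4 = 48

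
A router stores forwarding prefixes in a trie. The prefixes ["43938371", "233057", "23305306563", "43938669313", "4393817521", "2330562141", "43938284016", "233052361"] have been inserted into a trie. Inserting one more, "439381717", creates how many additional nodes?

The longest prefix of "439381717" already in the trie is "4393817" (length 7).
Each of the 2 remaining characters creates one node.

2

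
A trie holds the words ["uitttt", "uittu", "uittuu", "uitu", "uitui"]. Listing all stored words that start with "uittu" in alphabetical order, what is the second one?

uittuu

Filter for "uittu…" and sort: "uittu", "uittuu"
The 2nd is uittuu.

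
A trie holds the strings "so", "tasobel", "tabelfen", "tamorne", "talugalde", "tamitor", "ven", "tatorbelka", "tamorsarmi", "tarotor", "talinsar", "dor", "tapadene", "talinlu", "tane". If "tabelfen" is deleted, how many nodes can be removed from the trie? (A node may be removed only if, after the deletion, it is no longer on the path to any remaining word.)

A node on "tabelfen"'s path can go only if nothing else ends at it or branches off below it.
The suffix "belfen" (6 nodes) is used only by "tabelfen"; the node for "ta" still has the child "s", so pruning stops there.
Nodes removed: 6

6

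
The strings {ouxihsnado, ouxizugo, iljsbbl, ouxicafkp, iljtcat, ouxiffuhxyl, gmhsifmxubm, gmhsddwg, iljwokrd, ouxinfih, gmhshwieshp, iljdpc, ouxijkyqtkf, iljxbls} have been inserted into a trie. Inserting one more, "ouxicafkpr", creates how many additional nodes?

"ouxicafkp" is already a path in the trie; the remaining "r" must be added.
New nodes needed: |"ouxicafkpr"| − 9 = 10 − 9 = 1.

1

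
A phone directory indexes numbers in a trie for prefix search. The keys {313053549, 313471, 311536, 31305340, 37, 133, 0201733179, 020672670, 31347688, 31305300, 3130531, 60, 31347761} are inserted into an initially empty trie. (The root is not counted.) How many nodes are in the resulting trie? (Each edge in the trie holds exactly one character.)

49

Count nodes per top-level branch (shared prefixes stored once):
  '0'-branch (0201733179, 020672670): 16 nodes
  '1'-branch (133): 3 nodes
  '3'-branch (311536, 31305300, 3130531, 31305340, 313053549, 313471, 31347688, 31347761, 37): 28 nodes
  '6'-branch (60): 2 nodes
Sum: 49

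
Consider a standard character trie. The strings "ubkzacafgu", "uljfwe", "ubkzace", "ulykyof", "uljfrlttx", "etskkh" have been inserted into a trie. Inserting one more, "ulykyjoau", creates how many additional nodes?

4

"ulyky" is already a path in the trie; the remaining "joau" must be added.
New nodes needed: |"ulykyjoau"| − 5 = 9 − 5 = 4.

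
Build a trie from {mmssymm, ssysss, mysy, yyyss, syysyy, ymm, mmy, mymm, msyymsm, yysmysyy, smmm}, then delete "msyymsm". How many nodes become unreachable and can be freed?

Walk "msyymsm" from the leaf back toward the root, removing each node that no remaining word uses.
The suffix "syymsm" (6 nodes) is used only by "msyymsm"; the node for "m" still has the child "m", so pruning stops there.
Nodes removed: 6

6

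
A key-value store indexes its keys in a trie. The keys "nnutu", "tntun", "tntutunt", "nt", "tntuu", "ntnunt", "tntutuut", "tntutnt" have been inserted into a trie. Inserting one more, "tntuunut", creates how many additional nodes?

3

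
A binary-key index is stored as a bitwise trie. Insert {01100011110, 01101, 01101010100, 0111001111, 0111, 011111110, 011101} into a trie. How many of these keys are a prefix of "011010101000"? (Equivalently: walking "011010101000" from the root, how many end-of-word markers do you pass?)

Walk "011010101000" from the root; an end-of-word marker is hit whenever a stored word is a prefix of "011010101000".
Prefixes of the query that are stored words: "01101", "01101010100"
Count: 2

2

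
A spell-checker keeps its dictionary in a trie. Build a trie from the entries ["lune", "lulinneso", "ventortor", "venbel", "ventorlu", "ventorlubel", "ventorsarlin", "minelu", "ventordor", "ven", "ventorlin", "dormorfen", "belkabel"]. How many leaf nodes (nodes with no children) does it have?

Leaves are exactly the stored words that no other stored word extends.
Those words: "belkabel", "dormorfen", "lulinneso", "lune", "minelu", "venbel", "ventordor", "ventorlin", "ventorlubel", "ventorsarlin", "ventortor"
Leaf count: 11

11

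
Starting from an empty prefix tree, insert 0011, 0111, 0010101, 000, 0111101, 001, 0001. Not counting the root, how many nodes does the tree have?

Trie structure (* marks end of a word):
(root)
└─ 0
   ├─ 0
   │  ├─ 0 *
   │  │  └─ 1 *
   │  └─ 1 *
   │     ├─ 0
   │     │  └─ 1
   │     │     └─ 0
   │     │        └─ 1 *
   │     └─ 1 *
   └─ 1
      └─ 1
         └─ 1 *
            └─ 1
               └─ 0
                  └─ 1 *
Counting every labelled node above: 16.

16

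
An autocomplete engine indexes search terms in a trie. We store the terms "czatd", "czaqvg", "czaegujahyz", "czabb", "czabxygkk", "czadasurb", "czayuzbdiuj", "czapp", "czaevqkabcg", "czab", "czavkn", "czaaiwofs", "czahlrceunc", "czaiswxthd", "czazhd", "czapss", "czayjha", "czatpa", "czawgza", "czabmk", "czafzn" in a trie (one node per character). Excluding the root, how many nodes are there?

Insert word by word; a character creates a node only if that edge doesn't already exist:
  "czatd" → 5 new (c, z, a, t, d)
  "czaqvg" → prefix "cza" already present; 3 new (q, v, g)
  "czaegujahyz" → prefix "cza" already present; 8 new (e, g, u, j, a, h, y, z)
  "czabb" → prefix "cza" already present; 2 new (b, b)
  "czabxygkk" → prefix "czab" already present; 5 new (x, y, g, k, k)
  "czadasurb" → prefix "cza" already present; 6 new (d, a, s, u, r, b)
  "czayuzbdiuj" → prefix "cza" already present; 8 new (y, u, z, b, d, i, u, j)
  "czapp" → prefix "cza" already present; 2 new (p, p)
  "czaevqkabcg" → prefix "czae" already present; 7 new (v, q, k, a, b, c, g)
  "czab" → prefix "czab" already present; 0 new (none)
  "czavkn" → prefix "cza" already present; 3 new (v, k, n)
  "czaaiwofs" → prefix "cza" already present; 6 new (a, i, w, o, f, s)
  "czahlrceunc" → prefix "cza" already present; 8 new (h, l, r, c, e, u, n, c)
  "czaiswxthd" → prefix "cza" already present; 7 new (i, s, w, x, t, h, d)
  "czazhd" → prefix "cza" already present; 3 new (z, h, d)
  "czapss" → prefix "czap" already present; 2 new (s, s)
  "czayjha" → prefix "czay" already present; 3 new (j, h, a)
  "czatpa" → prefix "czat" already present; 2 new (p, a)
  "czawgza" → prefix "cza" already present; 4 new (w, g, z, a)
  "czabmk" → prefix "czab" already present; 2 new (m, k)
  "czafzn" → prefix "cza" already present; 3 new (f, z, n)
Total nodes = 5 + 3 + 8 + 2 + 5 + 6 + 8 + 2 + 7 + 0 + 3 + 6 + 8 + 7 + 3 + 2 + 3 + 2 + 4 + 2 + 3 = 89

89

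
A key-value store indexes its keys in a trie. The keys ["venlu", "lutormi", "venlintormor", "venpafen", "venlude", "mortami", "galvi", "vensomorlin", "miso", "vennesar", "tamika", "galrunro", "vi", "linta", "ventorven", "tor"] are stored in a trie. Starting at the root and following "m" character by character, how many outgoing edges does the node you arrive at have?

2

Walk "m" from the root, arriving at one node.
Characters that immediately follow "m" among the stored strings: {i, o}.
That node has 2 child edges.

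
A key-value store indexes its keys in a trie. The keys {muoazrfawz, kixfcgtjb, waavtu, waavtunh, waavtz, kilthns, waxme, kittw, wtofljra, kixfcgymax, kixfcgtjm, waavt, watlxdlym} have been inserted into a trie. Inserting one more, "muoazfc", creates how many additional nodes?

2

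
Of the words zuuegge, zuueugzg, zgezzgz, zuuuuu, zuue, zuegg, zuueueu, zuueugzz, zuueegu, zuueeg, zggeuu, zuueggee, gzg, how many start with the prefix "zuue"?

Filter for entries beginning with "zuue":
Words under "zuue": zuue, zuueeg, zuueegu, zuuegge, zuueggee, zuueueu, zuueugzg, zuueugzz
Count: 8

8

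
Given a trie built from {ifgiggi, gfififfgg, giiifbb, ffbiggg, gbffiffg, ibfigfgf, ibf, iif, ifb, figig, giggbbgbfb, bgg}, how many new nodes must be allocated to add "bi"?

The longest prefix of "bi" already in the trie is "b" (length 1).
So 2 − 1 = 1 new nodes.

1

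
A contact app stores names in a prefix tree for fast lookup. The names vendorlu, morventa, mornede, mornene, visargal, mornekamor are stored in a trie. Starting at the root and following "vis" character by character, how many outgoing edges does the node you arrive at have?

1

Walk "vis" from the root, arriving at one node.
Characters that immediately follow "vis" among the stored strings: {a}.
That node has 1 child edge.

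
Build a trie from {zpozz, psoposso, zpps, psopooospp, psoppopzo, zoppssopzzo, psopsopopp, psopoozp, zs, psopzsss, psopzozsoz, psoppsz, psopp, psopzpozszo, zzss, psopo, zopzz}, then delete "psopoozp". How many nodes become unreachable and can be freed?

2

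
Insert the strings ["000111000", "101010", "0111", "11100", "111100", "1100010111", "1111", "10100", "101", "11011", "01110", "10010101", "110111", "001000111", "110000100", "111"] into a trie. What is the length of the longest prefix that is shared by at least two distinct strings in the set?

Look for the deepest trie node that still has at least two words in its subtree.
e.g. "110000100" and "1100010111" share the prefix "11000" of length 5; no pair shares a longer one.
Longest shared-prefix length: 5

5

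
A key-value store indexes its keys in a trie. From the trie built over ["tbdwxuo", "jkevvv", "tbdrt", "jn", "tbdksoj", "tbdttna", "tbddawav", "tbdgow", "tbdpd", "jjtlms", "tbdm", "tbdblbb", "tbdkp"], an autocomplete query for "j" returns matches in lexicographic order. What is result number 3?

jn

Filter for "j…" and sort: "jjtlms", "jkevvv", "jn"
Position 3: jn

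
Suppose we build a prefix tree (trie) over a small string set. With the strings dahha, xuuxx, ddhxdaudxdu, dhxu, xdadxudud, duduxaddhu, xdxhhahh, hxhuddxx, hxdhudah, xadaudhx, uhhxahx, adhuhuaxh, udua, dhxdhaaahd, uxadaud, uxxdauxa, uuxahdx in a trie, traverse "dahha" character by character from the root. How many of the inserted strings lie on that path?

1

Traverse "dahha" character by character; count nodes along the way that are marked as word ends.
Prefixes of the query that are stored words: "dahha"
Count: 1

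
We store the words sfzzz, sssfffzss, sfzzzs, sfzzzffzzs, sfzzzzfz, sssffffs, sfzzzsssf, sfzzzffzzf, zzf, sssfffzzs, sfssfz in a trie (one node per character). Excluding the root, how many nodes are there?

37

Count nodes per top-level branch (shared prefixes stored once):
  's'-branch (sfssfz, sfzzz, sfzzzffzzf, sfzzzffzzs, sfzzzs, sfzzzsssf, sfzzzzfz, sssffffs, sssfffzss, sssfffzzs): 34 nodes
  'z'-branch (zzf): 3 nodes
Sum: 37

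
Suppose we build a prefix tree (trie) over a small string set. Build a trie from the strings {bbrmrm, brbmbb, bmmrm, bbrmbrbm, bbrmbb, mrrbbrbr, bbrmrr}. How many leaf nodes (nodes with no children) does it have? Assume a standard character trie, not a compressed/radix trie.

Leaves are exactly the stored words that no other stored word extends.
Those words: "bbrmbb", "bbrmbrbm", "bbrmrm", "bbrmrr", "bmmrm", "brbmbb", "mrrbbrbr"
Leaf count: 7

7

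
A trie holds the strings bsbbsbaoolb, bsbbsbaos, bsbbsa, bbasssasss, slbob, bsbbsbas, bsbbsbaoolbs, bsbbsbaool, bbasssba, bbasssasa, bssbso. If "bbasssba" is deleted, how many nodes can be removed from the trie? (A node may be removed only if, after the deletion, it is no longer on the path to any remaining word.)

2

After clearing the end-marker at "bbasssba", prune upward until reaching a node still needed by another word.
The suffix "ba" (2 nodes) is used only by "bbasssba"; the node for "bbasss" still has the child "a", so pruning stops there.
Nodes removed: 2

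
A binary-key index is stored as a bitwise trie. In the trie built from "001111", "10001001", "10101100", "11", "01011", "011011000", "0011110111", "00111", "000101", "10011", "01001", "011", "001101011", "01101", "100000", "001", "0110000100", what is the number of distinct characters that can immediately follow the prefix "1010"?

1

Walk "1010" from the root, arriving at one node.
Distinct next characters after "1010": 1.
That node has 1 child edge.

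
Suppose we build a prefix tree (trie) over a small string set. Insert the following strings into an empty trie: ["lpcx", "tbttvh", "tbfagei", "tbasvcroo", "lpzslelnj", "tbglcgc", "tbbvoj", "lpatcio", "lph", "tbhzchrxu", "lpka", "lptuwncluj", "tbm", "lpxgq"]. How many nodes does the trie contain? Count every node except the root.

Insert word by word; a character creates a node only if that edge doesn't already exist:
  "lpcx" → 4 new (l, p, c, x)
  "tbttvh" → 6 new (t, b, t, t, v, h)
  "tbfagei" → prefix "tb" already present; 5 new (f, a, g, e, i)
  "tbasvcroo" → prefix "tb" already present; 7 new (a, s, v, c, r, o, o)
  "lpzslelnj" → prefix "lp" already present; 7 new (z, s, l, e, l, n, j)
  "tbglcgc" → prefix "tb" already present; 5 new (g, l, c, g, c)
  "tbbvoj" → prefix "tb" already present; 4 new (b, v, o, j)
  "lpatcio" → prefix "lp" already present; 5 new (a, t, c, i, o)
  "lph" → prefix "lp" already present; 1 new (h)
  "tbhzchrxu" → prefix "tb" already present; 7 new (h, z, c, h, r, x, u)
  "lpka" → prefix "lp" already present; 2 new (k, a)
  "lptuwncluj" → prefix "lp" already present; 8 new (t, u, w, n, c, l, u, j)
  "tbm" → prefix "tb" already present; 1 new (m)
  "lpxgq" → prefix "lp" already present; 3 new (x, g, q)
Total nodes = 4 + 6 + 5 + 7 + 7 + 5 + 4 + 5 + 1 + 7 + 2 + 8 + 1 + 3 = 65

65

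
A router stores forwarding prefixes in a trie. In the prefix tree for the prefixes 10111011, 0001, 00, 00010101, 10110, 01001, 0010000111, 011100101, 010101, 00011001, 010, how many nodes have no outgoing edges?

8

Leaves are exactly the stored words that no other stored word extends.
Those words: "00010101", "00011001", "0010000111", "01001", "010101", "011100101", "10110", "10111011"
Leaf count: 8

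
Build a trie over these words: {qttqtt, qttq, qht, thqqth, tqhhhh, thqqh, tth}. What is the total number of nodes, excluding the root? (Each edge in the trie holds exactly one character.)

22

Insert word by word; a character creates a node only if that edge doesn't already exist:
  "qttqtt" → 6 new (q, t, t, q, t, t)
  "qttq" → prefix "qttq" already present; 0 new (none)
  "qht" → prefix "q" already present; 2 new (h, t)
  "thqqth" → 6 new (t, h, q, q, t, h)
  "tqhhhh" → prefix "t" already present; 5 new (q, h, h, h, h)
  "thqqh" → prefix "thqq" already present; 1 new (h)
  "tth" → prefix "t" already present; 2 new (t, h)
Total nodes = 6 + 0 + 2 + 6 + 5 + 1 + 2 = 22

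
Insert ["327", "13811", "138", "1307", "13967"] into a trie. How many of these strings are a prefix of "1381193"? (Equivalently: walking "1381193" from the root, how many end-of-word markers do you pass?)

Check each prefix of "1381193" against the stored set — each match is an end-marker on the path.
Prefixes of the query that are stored words: "138", "13811"
Count: 2

2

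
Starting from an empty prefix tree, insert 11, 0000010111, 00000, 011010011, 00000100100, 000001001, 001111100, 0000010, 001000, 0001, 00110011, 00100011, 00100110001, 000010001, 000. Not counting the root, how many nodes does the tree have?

Trace insertions, counting only characters that open a new branch:
  "11" → 2 new (1, 1)
  "0000010111" → 10 new (0, 0, 0, 0, 0, 1, 0, 1, 1, 1)
  "00000" → prefix "00000" already present; 0 new (none)
  "011010011" → prefix "0" already present; 8 new (1, 1, 0, 1, 0, 0, 1, 1)
  "00000100100" → prefix "0000010" already present; 4 new (0, 1, 0, 0)
  "000001001" → prefix "000001001" already present; 0 new (none)
  "001111100" → prefix "00" already present; 7 new (1, 1, 1, 1, 1, 0, 0)
  "0000010" → prefix "0000010" already present; 0 new (none)
  "001000" → prefix "001" already present; 3 new (0, 0, 0)
  "0001" → prefix "000" already present; 1 new (1)
  "00110011" → prefix "0011" already present; 4 new (0, 0, 1, 1)
  "00100011" → prefix "001000" already present; 2 new (1, 1)
  "00100110001" → prefix "00100" already present; 6 new (1, 1, 0, 0, 0, 1)
  "000010001" → prefix "0000" already present; 5 new (1, 0, 0, 0, 1)
  "000" → prefix "000" already present; 0 new (none)
Total nodes = 2 + 10 + 0 + 8 + 4 + 0 + 7 + 0 + 3 + 1 + 4 + 2 + 6 + 5 + 0 = 52

52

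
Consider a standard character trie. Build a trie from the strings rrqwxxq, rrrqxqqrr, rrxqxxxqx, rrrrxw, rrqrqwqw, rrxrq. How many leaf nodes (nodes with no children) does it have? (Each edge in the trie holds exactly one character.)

6

A leaf is a node with no children — equivalently, the end of a word that is not a proper prefix of any other stored word.
Those words: "rrqrqwqw", "rrqwxxq", "rrrqxqqrr", "rrrrxw", "rrxqxxxqx", "rrxrq"
Leaf count: 6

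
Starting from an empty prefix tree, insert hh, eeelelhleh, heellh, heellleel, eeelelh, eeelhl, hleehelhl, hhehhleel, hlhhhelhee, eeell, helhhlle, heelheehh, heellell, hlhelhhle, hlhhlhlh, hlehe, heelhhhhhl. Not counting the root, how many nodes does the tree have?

78

For each word, the new-node count is its length minus the longest prefix already in the trie:
  "hh" → 2 new (h, h)
  "eeelelhleh" → 10 new (e, e, e, l, e, l, h, l, e, h)
  "heellh" → prefix "h" already present; 5 new (e, e, l, l, h)
  "heellleel" → prefix "heell" already present; 4 new (l, e, e, l)
  "eeelelh" → prefix "eeelelh" already present; 0 new (none)
  "eeelhl" → prefix "eeel" already present; 2 new (h, l)
  "hleehelhl" → prefix "h" already present; 8 new (l, e, e, h, e, l, h, l)
  "hhehhleel" → prefix "hh" already present; 7 new (e, h, h, l, e, e, l)
  "hlhhhelhee" → prefix "hl" already present; 8 new (h, h, h, e, l, h, e, e)
  "eeell" → prefix "eeel" already present; 1 new (l)
  "helhhlle" → prefix "he" already present; 6 new (l, h, h, l, l, e)
  "heelheehh" → prefix "heel" already present; 5 new (h, e, e, h, h)
  "heellell" → prefix "heell" already present; 3 new (e, l, l)
  "hlhelhhle" → prefix "hlh" already present; 6 new (e, l, h, h, l, e)
  "hlhhlhlh" → prefix "hlhh" already present; 4 new (l, h, l, h)
  "hlehe" → prefix "hle" already present; 2 new (h, e)
  "heelhhhhhl" → prefix "heelh" already present; 5 new (h, h, h, h, l)
Total nodes = 2 + 10 + 5 + 4 + 0 + 2 + 8 + 7 + 8 + 1 + 6 + 5 + 3 + 6 + 4 + 2 + 5 = 78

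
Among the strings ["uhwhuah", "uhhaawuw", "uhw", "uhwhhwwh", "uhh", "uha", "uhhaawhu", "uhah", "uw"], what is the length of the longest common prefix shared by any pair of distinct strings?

Equivalently: take the maximum, over all pairs, of their longest common prefix length.
e.g. "uhhaawhu" and "uhhaawuw" share the prefix "uhhaaw" of length 6; no pair shares a longer one.
Longest shared-prefix length: 6

6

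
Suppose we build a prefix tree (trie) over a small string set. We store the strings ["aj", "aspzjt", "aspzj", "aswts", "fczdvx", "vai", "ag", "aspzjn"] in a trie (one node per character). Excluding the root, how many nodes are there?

Count nodes per top-level branch (shared prefixes stored once):
  'a'-branch (ag, aj, aspzj, aspzjn, aspzjt, aswts): 12 nodes
  'f'-branch (fczdvx): 6 nodes
  'v'-branch (vai): 3 nodes
Sum: 21

21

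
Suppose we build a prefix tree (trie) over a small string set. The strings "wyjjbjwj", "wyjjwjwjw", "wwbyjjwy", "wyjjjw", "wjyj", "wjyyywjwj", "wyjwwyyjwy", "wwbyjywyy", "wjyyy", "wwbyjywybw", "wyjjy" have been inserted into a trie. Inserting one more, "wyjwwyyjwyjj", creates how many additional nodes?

"wyjwwyyjwy" is already a path in the trie; the remaining "jj" must be added.
New nodes needed: |"wyjwwyyjwyjj"| − 10 = 12 − 10 = 2.

2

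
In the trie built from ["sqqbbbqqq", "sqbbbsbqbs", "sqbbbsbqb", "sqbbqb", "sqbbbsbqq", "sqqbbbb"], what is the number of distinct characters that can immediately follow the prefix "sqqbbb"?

2

The children of the "sqqbbb" node are the distinct next characters among strings starting with "sqqbbb".
Distinct next characters after "sqqbbb": b, q.
That node has 2 child edges.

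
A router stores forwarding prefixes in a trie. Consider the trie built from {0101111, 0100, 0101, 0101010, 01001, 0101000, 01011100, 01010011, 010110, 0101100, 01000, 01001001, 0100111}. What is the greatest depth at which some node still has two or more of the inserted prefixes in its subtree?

6

Look for the deepest trie node that still has at least two words in its subtree.
"0101000" and "01010011" agree on "010100" (6 characters) before diverging; nothing deeper is shared.
Longest shared-prefix length: 6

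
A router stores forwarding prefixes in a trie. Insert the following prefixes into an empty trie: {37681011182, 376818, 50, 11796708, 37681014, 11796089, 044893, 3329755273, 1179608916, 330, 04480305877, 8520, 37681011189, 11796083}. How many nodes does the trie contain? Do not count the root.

57

For each word, the new-node count is its length minus the longest prefix already in the trie:
  "37681011182" → 11 new (3, 7, 6, 8, 1, 0, 1, 1, 1, 8, 2)
  "376818" → prefix "37681" already present; 1 new (8)
  "50" → 2 new (5, 0)
  "11796708" → 8 new (1, 1, 7, 9, 6, 7, 0, 8)
  "37681014" → prefix "3768101" already present; 1 new (4)
  "11796089" → prefix "11796" already present; 3 new (0, 8, 9)
  "044893" → 6 new (0, 4, 4, 8, 9, 3)
  "3329755273" → prefix "3" already present; 9 new (3, 2, 9, 7, 5, 5, 2, 7, 3)
  "1179608916" → prefix "11796089" already present; 2 new (1, 6)
  "330" → prefix "33" already present; 1 new (0)
  "04480305877" → prefix "0448" already present; 7 new (0, 3, 0, 5, 8, 7, 7)
  "8520" → 4 new (8, 5, 2, 0)
  "37681011189" → prefix "3768101118" already present; 1 new (9)
  "11796083" → prefix "1179608" already present; 1 new (3)
Total nodes = 11 + 1 + 2 + 8 + 1 + 3 + 6 + 9 + 2 + 1 + 7 + 4 + 1 + 1 = 57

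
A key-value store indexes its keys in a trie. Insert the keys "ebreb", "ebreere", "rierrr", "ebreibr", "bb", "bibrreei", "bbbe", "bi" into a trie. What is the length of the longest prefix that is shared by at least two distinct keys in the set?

4

Equivalently: take the maximum, over all pairs, of their longest common prefix length.
e.g. "ebreb" and "ebreere" share the prefix "ebre" of length 4; no pair shares a longer one.
Longest shared-prefix length: 4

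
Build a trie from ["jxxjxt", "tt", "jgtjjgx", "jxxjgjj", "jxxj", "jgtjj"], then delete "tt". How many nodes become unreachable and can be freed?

2

A node on "tt"'s path can go only if nothing else ends at it or branches off below it.
No other word shares any prefix with "tt", so all 2 of its nodes go.
Nodes removed: 2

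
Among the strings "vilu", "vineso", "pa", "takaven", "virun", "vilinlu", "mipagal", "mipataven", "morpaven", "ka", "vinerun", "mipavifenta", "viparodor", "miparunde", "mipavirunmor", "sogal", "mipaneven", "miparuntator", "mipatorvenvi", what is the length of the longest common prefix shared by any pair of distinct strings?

7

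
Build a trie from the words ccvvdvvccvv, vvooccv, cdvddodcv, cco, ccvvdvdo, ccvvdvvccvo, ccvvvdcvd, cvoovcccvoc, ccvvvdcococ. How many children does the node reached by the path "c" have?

The children of the "c" node are the distinct next characters among strings starting with "c".
Characters that immediately follow "c" among the stored strings: {c, d, v}.
That node has 3 child edges.

3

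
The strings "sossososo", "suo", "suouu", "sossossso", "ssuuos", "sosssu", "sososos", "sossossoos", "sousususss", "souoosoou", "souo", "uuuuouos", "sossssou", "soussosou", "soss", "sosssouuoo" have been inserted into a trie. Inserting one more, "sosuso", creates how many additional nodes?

Walking "sosuso" from the root, the first 3 characters ("sos") follow existing edges; "u" is the first miss.
So 6 − 3 = 3 new nodes.

3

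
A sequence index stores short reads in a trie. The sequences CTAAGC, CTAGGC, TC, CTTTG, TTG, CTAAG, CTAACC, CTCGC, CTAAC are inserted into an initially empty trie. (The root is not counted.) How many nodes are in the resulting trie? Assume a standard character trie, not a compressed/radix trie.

Trie structure (* marks end of a word):
(root)
├─ C
│  └─ T
│     ├─ A
│     │  ├─ A
│     │  │  ├─ C *
│     │  │  │  └─ C *
│     │  │  └─ G *
│     │  │     └─ C *
│     │  └─ G
│     │     └─ G
│     │        └─ C *
│     ├─ C
│     │  └─ G
│     │     └─ C *
│     └─ T
│        └─ T
│           └─ G *
└─ T
   ├─ C *
   └─ T
      └─ G *
Counting every labelled node above: 21.

21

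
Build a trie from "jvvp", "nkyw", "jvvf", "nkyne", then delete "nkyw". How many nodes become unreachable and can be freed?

1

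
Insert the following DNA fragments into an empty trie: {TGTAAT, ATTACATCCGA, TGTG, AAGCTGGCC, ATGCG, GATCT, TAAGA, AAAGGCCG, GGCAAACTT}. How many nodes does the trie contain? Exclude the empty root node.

52

Count nodes per top-level branch (shared prefixes stored once):
  'A'-branch (AAAGGCCG, AAGCTGGCC, ATGCG, ATTACATCCGA): 28 nodes
  'G'-branch (GATCT, GGCAAACTT): 13 nodes
  'T'-branch (TAAGA, TGTAAT, TGTG): 11 nodes
Sum: 52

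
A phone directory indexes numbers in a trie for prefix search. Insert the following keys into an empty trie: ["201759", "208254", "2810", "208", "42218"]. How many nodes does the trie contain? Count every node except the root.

Insert word by word; a character creates a node only if that edge doesn't already exist:
  "201759" → 6 new (2, 0, 1, 7, 5, 9)
  "208254" → prefix "20" already present; 4 new (8, 2, 5, 4)
  "2810" → prefix "2" already present; 3 new (8, 1, 0)
  "208" → prefix "208" already present; 0 new (none)
  "42218" → 5 new (4, 2, 2, 1, 8)
Total nodes = 6 + 4 + 3 + 0 + 5 = 18

18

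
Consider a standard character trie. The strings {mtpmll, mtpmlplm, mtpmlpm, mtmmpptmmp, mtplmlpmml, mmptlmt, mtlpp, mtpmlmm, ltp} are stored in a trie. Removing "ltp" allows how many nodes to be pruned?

3

A node on "ltp"'s path can go only if nothing else ends at it or branches off below it.
No other word shares any prefix with "ltp", so all 3 of its nodes go.
Nodes removed: 3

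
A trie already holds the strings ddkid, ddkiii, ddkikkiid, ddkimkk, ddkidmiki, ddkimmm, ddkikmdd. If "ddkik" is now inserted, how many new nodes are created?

0

Every character of "ddkik" already lies on an existing path (it is a prefix of some stored word).
No new nodes are needed: 0.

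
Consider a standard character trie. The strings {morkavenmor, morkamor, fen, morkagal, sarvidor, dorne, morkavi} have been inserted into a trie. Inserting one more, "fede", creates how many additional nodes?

2

Walking "fede" from the root, the first 2 characters ("fe") follow existing edges; "d" is the first miss.
So 4 − 2 = 2 new nodes.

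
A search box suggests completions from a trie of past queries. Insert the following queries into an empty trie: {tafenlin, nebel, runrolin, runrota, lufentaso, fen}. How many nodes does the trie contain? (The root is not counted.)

35

Trie structure (* marks end of a word):
(root)
├─ f
│  └─ e
│     └─ n *
├─ l
│  └─ u
│     └─ f
│        └─ e
│           └─ n
│              └─ t
│                 └─ a
│                    └─ s
│                       └─ o *
├─ n
│  └─ e
│     └─ b
│        └─ e
│           └─ l *
├─ r
│  └─ u
│     └─ n
│        └─ r
│           └─ o
│              ├─ l
│              │  └─ i
│              │     └─ n *
│              └─ t
│                 └─ a *
└─ t
   └─ a
      └─ f
         └─ e
            └─ n
               └─ l
                  └─ i
                     └─ n *
Counting every labelled node above: 35.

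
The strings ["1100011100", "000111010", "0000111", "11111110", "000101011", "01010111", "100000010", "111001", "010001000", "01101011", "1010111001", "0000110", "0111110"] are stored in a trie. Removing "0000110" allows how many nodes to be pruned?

1

After clearing the end-marker at "0000110", prune upward until reaching a node still needed by another word.
The suffix "0" (1 node) is used only by "0000110"; the node for "000011" still has the child "1", so pruning stops there.
Nodes removed: 1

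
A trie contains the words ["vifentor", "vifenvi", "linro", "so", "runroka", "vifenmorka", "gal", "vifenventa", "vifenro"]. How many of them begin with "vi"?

Traverse to the node for "vi", then collect every word in that subtree.
Matches: "vifenmorka", "vifenro", "vifentor", "vifenventa", "vifenvi"
Count: 5

5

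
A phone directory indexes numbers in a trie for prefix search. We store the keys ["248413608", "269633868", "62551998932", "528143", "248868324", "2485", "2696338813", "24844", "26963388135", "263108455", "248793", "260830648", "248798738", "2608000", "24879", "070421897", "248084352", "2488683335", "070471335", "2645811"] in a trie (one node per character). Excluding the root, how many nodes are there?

98

Count nodes per top-level branch (shared prefixes stored once):
  '0'-branch (070421897, 070471335): 14 nodes
  '2'-branch (248084352, 248413608, 24844, 2485, 24879, 248793, 248798738, 248868324, 2488683335, 2608000, 260830648, 263108455, 2645811, 269633868, 2696338813, 26963388135): 67 nodes
  '5'-branch (528143): 6 nodes
  '6'-branch (62551998932): 11 nodes
Sum: 98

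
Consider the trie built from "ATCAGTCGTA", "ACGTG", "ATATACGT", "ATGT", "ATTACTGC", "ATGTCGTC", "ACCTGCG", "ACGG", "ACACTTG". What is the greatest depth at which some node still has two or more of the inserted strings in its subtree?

4

The deepest shared node is where two words last agree before diverging.
"ATGT" and "ATGTCGTC" agree on "ATGT" (4 characters) before diverging; nothing deeper is shared.
Longest shared-prefix length: 4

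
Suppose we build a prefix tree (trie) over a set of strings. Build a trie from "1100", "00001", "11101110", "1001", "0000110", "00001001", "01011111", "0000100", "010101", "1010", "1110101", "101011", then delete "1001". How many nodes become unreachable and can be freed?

A node on "1001"'s path can go only if nothing else ends at it or branches off below it.
The suffix "01" (2 nodes) is used only by "1001"; the node for "10" still has the child "1", so pruning stops there.
Nodes removed: 2

2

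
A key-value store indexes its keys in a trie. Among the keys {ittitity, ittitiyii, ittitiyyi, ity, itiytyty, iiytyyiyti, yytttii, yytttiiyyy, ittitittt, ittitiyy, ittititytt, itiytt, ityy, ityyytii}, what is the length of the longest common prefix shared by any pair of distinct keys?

8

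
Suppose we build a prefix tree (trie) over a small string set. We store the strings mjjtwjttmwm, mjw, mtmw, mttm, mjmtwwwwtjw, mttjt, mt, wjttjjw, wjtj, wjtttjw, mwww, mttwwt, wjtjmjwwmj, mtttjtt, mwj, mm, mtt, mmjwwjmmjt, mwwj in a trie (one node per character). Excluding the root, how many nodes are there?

Count nodes per top-level branch (shared prefixes stored once):
  'm'-branch (mjjtwjttmwm, mjmtwwwwtjw, mjw, mm, mmjwwjmmjt, mt, mtmw, mtt, mttjt, mttm, mtttjtt, mttwwt, mwj, mwwj, mwww): 49 nodes
  'w'-branch (wjtj, wjtjmjwwmj, wjttjjw, wjtttjw): 17 nodes
Sum: 66

66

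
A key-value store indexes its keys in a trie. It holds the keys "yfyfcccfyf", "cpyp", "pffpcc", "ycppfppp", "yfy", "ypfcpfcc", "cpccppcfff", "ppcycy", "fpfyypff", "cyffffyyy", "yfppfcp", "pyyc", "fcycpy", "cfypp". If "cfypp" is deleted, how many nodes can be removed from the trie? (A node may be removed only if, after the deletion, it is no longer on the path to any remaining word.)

4

A node on "cfypp"'s path can go only if nothing else ends at it or branches off below it.
The suffix "fypp" (4 nodes) is used only by "cfypp"; the node for "c" still has the child "p", so pruning stops there.
Nodes removed: 4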